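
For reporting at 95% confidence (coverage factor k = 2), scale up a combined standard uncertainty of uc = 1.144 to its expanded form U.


U = k * uc
U = 2 * 1.144
U = 2.2880

2.2880


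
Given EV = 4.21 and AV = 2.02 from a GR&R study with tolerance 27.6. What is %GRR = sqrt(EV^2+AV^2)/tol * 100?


GRR = sqrt(EV^2 + AV^2) = sqrt(4.21^2 + 2.02^2) = 4.6695289
%GRR = GRR / tol * 100 = 4.6695289 / 27.6 * 100
%GRR = 16.9186

16.9186


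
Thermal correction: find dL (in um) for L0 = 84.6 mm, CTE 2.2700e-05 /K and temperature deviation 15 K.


dL = L * alpha * dT
= 84.6 * 2.2700e-05 * 15
= 0.0288063 mm
dL_um = 0.0288063 * 1000 = 28.8063 um

28.8063


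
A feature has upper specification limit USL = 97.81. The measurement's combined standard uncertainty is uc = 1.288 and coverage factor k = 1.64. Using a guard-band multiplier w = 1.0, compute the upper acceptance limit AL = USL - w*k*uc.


U = k * uc = 1.64 * 1.288 = 2.11232
guard band g = w * U = 1.0 * 2.11232 = 2.11232
AL = USL - g = 97.81 - 2.11232
AL = 95.6977

95.6977


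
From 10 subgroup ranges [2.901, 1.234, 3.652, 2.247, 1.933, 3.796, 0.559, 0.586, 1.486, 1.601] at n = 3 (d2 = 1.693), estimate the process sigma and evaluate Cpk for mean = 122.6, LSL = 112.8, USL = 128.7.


R_bar = (2.901 + 1.234 + 3.652 + 2.247 + 1.933 + 3.796 + 0.559 + 0.586 + 1.486 + 1.601) / 10 = 1.9995
sigma = R_bar / d2 = 1.9995 / 1.693 = 1.1810396
Cp = (USL - LSL)/(6*sigma) = (128.7 - 112.8)/(6*1.1810396) = 2.2438
Cpu = (128.7 - 122.6)/(3*1.1810396) = 1.7216
Cpl = (122.6 - 112.8)/(3*1.1810396) = 2.7659
Cpk = min(Cpu, Cpl) = 1.7216

1.7216


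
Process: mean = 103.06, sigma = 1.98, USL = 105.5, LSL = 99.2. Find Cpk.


Cpu = (USL - mean) / (3*sigma) = (105.5 - 103.06) / (3*1.98) = 0.4108
Cpl = (mean - LSL) / (3*sigma) = (103.06 - 99.2) / (3*1.98) = 0.6498
Cpk = min(Cpu, Cpl) = 0.4108

0.4108


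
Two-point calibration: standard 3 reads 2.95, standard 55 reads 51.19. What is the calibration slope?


slope = (y2 - y1) / (x2 - x1)
= (51.19 - 2.95) / (55 - 3)
= 48.2400 / 52
= 0.9277

0.9277


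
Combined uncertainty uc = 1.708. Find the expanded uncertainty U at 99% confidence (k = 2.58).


U = k * uc
U = 2.58 * 1.708
U = 4.4066

4.4066


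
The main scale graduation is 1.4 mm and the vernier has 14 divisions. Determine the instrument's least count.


LC = MSD / n_div
= 1.4 / 14
= 0.1000

0.1000


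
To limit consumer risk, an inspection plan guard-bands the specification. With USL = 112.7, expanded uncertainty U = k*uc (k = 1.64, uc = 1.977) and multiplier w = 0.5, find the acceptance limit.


U = k * uc = 1.64 * 1.977 = 3.24228
guard band g = w * U = 0.5 * 3.24228 = 1.62114
AL = USL - g = 112.7 - 1.62114
AL = 111.0789

111.0789


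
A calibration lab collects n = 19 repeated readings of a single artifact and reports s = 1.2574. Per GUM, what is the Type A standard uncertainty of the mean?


u_A = s / sqrt(n)
u_A = 1.2574 / sqrt(19)
u_A = 1.2574 / 4.3588989
u_A = 0.2885

0.2885


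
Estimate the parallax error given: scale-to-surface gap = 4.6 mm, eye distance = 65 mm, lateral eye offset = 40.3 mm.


error = h * offset / d
= 4.6 * 40.3 / 65
= 2.8520

2.8520


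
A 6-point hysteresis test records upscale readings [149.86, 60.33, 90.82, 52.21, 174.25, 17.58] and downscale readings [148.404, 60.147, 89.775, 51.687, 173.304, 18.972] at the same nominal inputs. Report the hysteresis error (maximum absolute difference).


|149.86 - 148.404| = 1.4560
|60.33 - 60.147| = 0.1830
|90.82 - 89.775| = 1.0450
|52.21 - 51.687| = 0.5230
|174.25 - 173.304| = 0.9460
|17.58 - 18.972| = 1.3920
hysteresis = max(diffs) = 1.4560

1.4560


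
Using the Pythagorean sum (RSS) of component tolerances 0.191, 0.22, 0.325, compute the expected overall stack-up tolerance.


RSS = sqrt(0.191^2 + 0.22^2 + 0.325^2)
= sqrt(0.190506)
= 0.4365

0.4365


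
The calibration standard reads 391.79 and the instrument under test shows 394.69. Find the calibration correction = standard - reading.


Correction = standard - reading
= 391.79 - 394.69
= -2.9000

-2.9000


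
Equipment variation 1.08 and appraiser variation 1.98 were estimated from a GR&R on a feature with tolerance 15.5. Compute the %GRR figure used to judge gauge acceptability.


GRR = sqrt(EV^2 + AV^2) = sqrt(1.08^2 + 1.98^2) = 2.2553935
%GRR = GRR / tol * 100 = 2.2553935 / 15.5 * 100
%GRR = 14.5509

14.5509


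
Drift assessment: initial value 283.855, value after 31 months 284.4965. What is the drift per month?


rate = (v2 - v1) / months
= (284.4965 - 283.855) / 31
= 0.6415 / 31
= 0.0207

0.0207


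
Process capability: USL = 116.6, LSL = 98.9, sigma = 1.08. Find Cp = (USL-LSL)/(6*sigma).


Cp = (USL - LSL) / (6 * sigma)
= (116.6 - 98.9) / (6 * 1.08)
= 17.7000 / 6.4800
= 2.7315

2.7315


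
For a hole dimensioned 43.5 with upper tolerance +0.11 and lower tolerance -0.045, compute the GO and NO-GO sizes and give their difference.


GO = nominal - lower_tol (smallest hole = maximum material condition)
GO = 43.5 - 0.045 = 43.455
NO-GO = nominal + upper_tol (largest hole = least material condition)
NO-GO = 43.5 + 0.11 = 43.61
spread = NO-GO - GO = 43.61 - 43.455 = 0.1550

0.1550


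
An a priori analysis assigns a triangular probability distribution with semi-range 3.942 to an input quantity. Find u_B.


u_B = half_width / sqrt(6)
u_B = 3.942 / 2.4494897
u_B = 1.6093

1.6093


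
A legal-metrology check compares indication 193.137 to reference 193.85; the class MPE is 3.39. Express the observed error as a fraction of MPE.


e = indication - reference = 193.137 - 193.85 = -0.7130
|e| = 0.7130
ratio = |e| / MPE = 0.7130 / 3.39
ratio = 0.2103

0.2103


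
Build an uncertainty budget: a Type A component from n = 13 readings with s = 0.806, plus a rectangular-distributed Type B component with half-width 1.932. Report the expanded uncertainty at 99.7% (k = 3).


u_A = s / sqrt(n) = 0.806 / sqrt(13) = 0.22354418
u_B = half_width / sqrt(3) = 1.932 / sqrt(3) = 1.1154407
uc = sqrt(u_A^2 + u_B^2) = sqrt(0.22354418^2 + 1.1154407^2) = 1.1376203
U = k * uc = 3 * 1.1376203
U = 3.4129

3.4129


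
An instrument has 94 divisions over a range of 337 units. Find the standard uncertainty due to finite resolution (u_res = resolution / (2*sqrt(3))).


resolution = range / divisions
resolution = 337 / 94 = 3.5851064
u_res = resolution / (2*sqrt(3))
u_res = 3.5851064 / 3.4641016
u_res = 1.0349

1.0349


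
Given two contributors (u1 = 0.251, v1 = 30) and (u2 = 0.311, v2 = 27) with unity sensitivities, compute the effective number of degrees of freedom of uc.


uc = sqrt(u1^2 + u2^2) = sqrt(0.251^2 + 0.311^2) = 0.39965235
v_eff = uc^4 / (u1^4/v1 + u2^4/v2)
= 0.39965235^4 / (0.251^4/30 + 0.311^4/27)
= 0.025511118 / 0.0004787839
v_eff = 53.2832

53.2832


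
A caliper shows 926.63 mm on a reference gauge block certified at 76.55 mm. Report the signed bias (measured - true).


Systematic error = measured - true
= 926.63 - 76.55
= 850.0800

850.0800


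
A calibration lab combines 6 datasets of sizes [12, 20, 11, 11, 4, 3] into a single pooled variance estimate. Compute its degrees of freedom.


nu = sum_i (n_i - 1)
nu = ((12 - 1) + (20 - 1) + (11 - 1) + (11 - 1) + (4 - 1) + (3 - 1))
nu = 11 + 19 + 10 + 10 + 3 + 2
nu = 55

55


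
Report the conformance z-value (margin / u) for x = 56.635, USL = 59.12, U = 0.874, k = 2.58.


u = U / k = 0.874 / 2.58 = 0.33875969
margin = |USL - x| = |59.12 - 56.635| = 2.485
z = margin / u = 2.485 / 0.33875969
z = 7.3356

7.3356


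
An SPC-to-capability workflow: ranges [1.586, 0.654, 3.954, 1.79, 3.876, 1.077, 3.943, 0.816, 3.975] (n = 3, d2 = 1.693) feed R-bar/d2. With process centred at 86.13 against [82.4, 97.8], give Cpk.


R_bar = (1.586 + 0.654 + 3.954 + 1.79 + 3.876 + 1.077 + 3.943 + 0.816 + 3.975) / 9 = 2.4078889
sigma = R_bar / d2 = 2.4078889 / 1.693 = 1.4222616
Cp = (USL - LSL)/(6*sigma) = (97.8 - 82.4)/(6*1.4222616) = 1.8046
Cpu = (97.8 - 86.13)/(3*1.4222616) = 2.7351
Cpl = (86.13 - 82.4)/(3*1.4222616) = 0.8742
Cpk = min(Cpu, Cpl) = 0.8742

0.8742


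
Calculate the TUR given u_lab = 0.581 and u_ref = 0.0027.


TUR = u_lab / u_ref
= 0.581 / 0.0027
= 215.1852

215.1852


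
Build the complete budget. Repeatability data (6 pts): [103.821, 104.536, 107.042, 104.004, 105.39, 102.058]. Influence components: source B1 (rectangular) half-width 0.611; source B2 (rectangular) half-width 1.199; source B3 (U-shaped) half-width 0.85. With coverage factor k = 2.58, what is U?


mean = (103.821 + 104.536 + 107.042 + 104.004 + 105.39 + 102.058) / 6 = 104.4751667
s = sqrt(sum((x - mean)^2)/(n-1)) = 1.668645
u_A = s / sqrt(n) = 1.668645 / sqrt(6) = 0.68122147
u_B1 = 0.611 / sqrt(3) = 0.35276101
u_B2 = 1.199 / sqrt(3) = 0.69224297
u_B3 = 0.85 / sqrt(2) = 0.60104076
uc = sqrt(0.68122147^2 + 0.35276101^2 + 0.69224297^2 + 0.60104076^2) = 1.1953884
U = k * uc = 2.58 * 1.1953884
U = 3.0841

3.0841


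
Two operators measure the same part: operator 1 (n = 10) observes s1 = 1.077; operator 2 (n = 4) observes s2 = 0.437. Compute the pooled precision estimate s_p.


s_p = sqrt(((n1-1)*s1^2 + (n2-1)*s2^2) / (n1+n2-2))
numerator = (10-1)*1.077^2 + (4-1)*0.437^2 = 10.439361 + 0.572907 = 11.012268
denominator = 10 + 4 - 2 = 12
s_p^2 = 11.012268 / 12 = 0.917689
s_p = sqrt(0.917689) = 0.9580

0.9580


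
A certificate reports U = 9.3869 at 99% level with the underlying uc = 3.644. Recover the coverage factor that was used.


k = U / uc
k = 9.3869 / 3.644
k = 2.576

2.576


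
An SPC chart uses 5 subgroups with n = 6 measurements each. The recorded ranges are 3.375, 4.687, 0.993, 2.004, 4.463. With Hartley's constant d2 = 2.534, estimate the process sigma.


R_bar = (3.375 + 4.687 + 0.993 + 2.004 + 4.463) / 5
R_bar = 15.522 / 5 = 3.1044
sigma_hat = R_bar / d2 = 3.1044 / 2.534 = 1.2251

1.2251


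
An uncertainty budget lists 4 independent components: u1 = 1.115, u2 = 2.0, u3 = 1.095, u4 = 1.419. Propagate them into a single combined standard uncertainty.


uc = sqrt(1.115^2 + 2.0^2 + 1.095^2 + 1.419^2)
uc = sqrt(8.455811)
uc = 2.9079

2.9079


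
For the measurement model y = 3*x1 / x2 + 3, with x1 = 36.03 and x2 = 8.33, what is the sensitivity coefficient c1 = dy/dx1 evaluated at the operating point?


y = 3*x1 / x2 + 3
dy/dx1 = 3/x2
Evaluate at x2 = 8.33: c1 = 3 / 8.33
c1 = 0.3601

0.3601


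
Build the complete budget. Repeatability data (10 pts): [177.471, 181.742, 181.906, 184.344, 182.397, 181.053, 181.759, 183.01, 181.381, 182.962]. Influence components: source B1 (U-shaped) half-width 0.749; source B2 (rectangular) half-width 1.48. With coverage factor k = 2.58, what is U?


mean = (177.471 + 181.742 + 181.906 + 184.344 + 182.397 + 181.053 + 181.759 + 183.01 + 181.381 + 182.962) / 10 = 181.8025
s = sqrt(sum((x - mean)^2)/(n-1)) = 1.7991578
u_A = s / sqrt(n) = 1.7991578 / sqrt(10) = 0.56894365
u_B1 = 0.749 / sqrt(2) = 0.52962298
u_B2 = 1.48 / sqrt(3) = 0.8544784
uc = sqrt(0.56894365^2 + 0.52962298^2 + 0.8544784^2) = 1.1551323
U = k * uc = 2.58 * 1.1551323
U = 2.9802

2.9802


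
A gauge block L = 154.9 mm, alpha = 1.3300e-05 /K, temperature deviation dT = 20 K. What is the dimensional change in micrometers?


dL = L * alpha * dT
= 154.9 * 1.3300e-05 * 20
= 0.0412034 mm
dL_um = 0.0412034 * 1000 = 41.2034 um

41.2034


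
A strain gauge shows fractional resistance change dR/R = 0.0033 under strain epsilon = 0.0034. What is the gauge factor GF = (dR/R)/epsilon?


GF = (dR/R) / epsilon
= 0.0033 / 0.0034
= 0.9706

0.9706


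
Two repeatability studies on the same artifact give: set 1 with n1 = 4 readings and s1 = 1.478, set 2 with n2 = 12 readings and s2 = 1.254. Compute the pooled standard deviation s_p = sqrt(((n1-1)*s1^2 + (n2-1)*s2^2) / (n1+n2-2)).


s_p = sqrt(((n1-1)*s1^2 + (n2-1)*s2^2) / (n1+n2-2))
numerator = (4-1)*1.478^2 + (12-1)*1.254^2 = 6.553452 + 17.297676 = 23.851128
denominator = 4 + 12 - 2 = 14
s_p^2 = 23.851128 / 14 = 1.703652
s_p = sqrt(1.703652) = 1.3052

1.3052


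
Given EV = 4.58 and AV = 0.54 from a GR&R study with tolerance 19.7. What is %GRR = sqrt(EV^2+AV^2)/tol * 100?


GRR = sqrt(EV^2 + AV^2) = sqrt(4.58^2 + 0.54^2) = 4.6117242
%GRR = GRR / tol * 100 = 4.6117242 / 19.7 * 100
%GRR = 23.4098

23.4098


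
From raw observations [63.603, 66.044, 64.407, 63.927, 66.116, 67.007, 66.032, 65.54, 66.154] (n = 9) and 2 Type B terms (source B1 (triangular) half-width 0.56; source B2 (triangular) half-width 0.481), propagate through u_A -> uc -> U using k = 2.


mean = (63.603 + 66.044 + 64.407 + 63.927 + 66.116 + 67.007 + 66.032 + 65.54 + 66.154) / 9 = 65.42555556
s = sqrt(sum((x - mean)^2)/(n-1)) = 1.1660023
u_A = s / sqrt(n) = 1.1660023 / sqrt(9) = 0.38866743
u_B1 = 0.56 / sqrt(6) = 0.22861904
u_B2 = 0.481 / sqrt(6) = 0.19636743
uc = sqrt(0.38866743^2 + 0.22861904^2 + 0.19636743^2) = 0.49182233
U = k * uc = 2 * 0.49182233
U = 0.9836

0.9836


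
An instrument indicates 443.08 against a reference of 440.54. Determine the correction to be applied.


Correction = standard - reading
= 440.54 - 443.08
= -2.5400

-2.5400


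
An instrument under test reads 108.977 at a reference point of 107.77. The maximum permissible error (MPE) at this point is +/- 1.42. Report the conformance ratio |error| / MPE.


e = indication - reference = 108.977 - 107.77 = 1.2070
|e| = 1.2070
ratio = |e| / MPE = 1.2070 / 1.42
ratio = 0.8500

0.8500


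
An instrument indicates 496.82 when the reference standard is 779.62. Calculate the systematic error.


Systematic error = measured - true
= 496.82 - 779.62
= -282.8000

-282.8000


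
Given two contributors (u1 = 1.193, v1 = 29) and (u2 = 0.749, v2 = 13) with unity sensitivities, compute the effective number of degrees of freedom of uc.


uc = sqrt(u1^2 + u2^2) = sqrt(1.193^2 + 0.749^2) = 1.4086341
v_eff = uc^4 / (u1^4/v1 + u2^4/v2)
= 1.4086341^4 / (1.193^4/29 + 0.749^4/13)
= 3.9372482 / 0.09405897
v_eff = 41.8594

41.8594


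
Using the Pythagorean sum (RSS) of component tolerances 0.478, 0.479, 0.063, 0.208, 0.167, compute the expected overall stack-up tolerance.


RSS = sqrt(0.478^2 + 0.479^2 + 0.063^2 + 0.208^2 + 0.167^2)
= sqrt(0.533047)
= 0.7301

0.7301


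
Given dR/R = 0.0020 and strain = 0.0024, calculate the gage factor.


GF = (dR/R) / epsilon
= 0.0020 / 0.0024
= 0.8333

0.8333


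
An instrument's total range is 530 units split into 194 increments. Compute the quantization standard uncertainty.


resolution = range / divisions
resolution = 530 / 194 = 2.7319588
u_res = resolution / (2*sqrt(3))
u_res = 2.7319588 / 3.4641016
u_res = 0.7886

0.7886


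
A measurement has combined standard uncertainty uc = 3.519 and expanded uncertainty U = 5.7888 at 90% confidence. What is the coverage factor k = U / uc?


k = U / uc
k = 5.7888 / 3.519
k = 1.645

1.645


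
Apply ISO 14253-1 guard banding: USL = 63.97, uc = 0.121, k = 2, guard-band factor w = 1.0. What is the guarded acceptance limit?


U = k * uc = 2 * 0.121 = 0.242
guard band g = w * U = 1.0 * 0.242 = 0.242
AL = USL - g = 63.97 - 0.242
AL = 63.7280

63.7280


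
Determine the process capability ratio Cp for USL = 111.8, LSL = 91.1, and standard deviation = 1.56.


Cp = (USL - LSL) / (6 * sigma)
= (111.8 - 91.1) / (6 * 1.56)
= 20.7000 / 9.3600
= 2.2115

2.2115


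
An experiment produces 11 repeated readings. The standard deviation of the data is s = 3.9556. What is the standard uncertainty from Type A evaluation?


u_A = s / sqrt(n)
u_A = 3.9556 / sqrt(11)
u_A = 3.9556 / 3.3166248
u_A = 1.1927

1.1927


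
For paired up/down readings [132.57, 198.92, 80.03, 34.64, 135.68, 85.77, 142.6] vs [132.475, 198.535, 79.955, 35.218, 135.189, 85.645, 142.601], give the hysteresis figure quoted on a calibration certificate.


|132.57 - 132.475| = 0.0950
|198.92 - 198.535| = 0.3850
|80.03 - 79.955| = 0.0750
|34.64 - 35.218| = 0.5780
|135.68 - 135.189| = 0.4910
|85.77 - 85.645| = 0.1250
|142.6 - 142.601| = 0.0010
hysteresis = max(diffs) = 0.5780

0.5780


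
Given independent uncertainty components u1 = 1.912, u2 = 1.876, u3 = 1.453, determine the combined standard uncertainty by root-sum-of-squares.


uc = sqrt(1.912^2 + 1.876^2 + 1.453^2)
uc = sqrt(9.286329)
uc = 3.0473

3.0473


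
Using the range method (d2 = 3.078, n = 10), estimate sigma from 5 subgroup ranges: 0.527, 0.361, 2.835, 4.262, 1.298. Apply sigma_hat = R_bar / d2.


R_bar = (0.527 + 0.361 + 2.835 + 4.262 + 1.298) / 5
R_bar = 9.283 / 5 = 1.8566
sigma_hat = R_bar / d2 = 1.8566 / 3.078 = 0.6032

0.6032


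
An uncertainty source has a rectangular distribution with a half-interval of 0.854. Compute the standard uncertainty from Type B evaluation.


u_B = half_width / sqrt(3)
u_B = 0.854 / 1.7320508
u_B = 0.4931

0.4931


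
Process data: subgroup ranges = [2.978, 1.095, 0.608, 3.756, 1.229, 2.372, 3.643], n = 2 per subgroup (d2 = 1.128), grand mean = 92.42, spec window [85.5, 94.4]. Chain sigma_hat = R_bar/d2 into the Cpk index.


R_bar = (2.978 + 1.095 + 0.608 + 3.756 + 1.229 + 2.372 + 3.643) / 7 = 2.2401429
sigma = R_bar / d2 = 2.2401429 / 1.128 = 1.9859423
Cp = (USL - LSL)/(6*sigma) = (94.4 - 85.5)/(6*1.9859423) = 0.7469
Cpu = (94.4 - 92.42)/(3*1.9859423) = 0.3323
Cpl = (92.42 - 85.5)/(3*1.9859423) = 1.1615
Cpk = min(Cpu, Cpl) = 0.3323

0.3323


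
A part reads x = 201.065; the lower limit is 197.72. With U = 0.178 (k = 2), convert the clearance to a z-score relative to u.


u = U / k = 0.178 / 2 = 0.089
margin = |LSL - x| = |197.72 - 201.065| = 3.345
z = margin / u = 3.345 / 0.089
z = 37.5843

37.5843


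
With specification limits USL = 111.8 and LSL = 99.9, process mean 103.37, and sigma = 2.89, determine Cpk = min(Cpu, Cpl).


Cpu = (USL - mean) / (3*sigma) = (111.8 - 103.37) / (3*2.89) = 0.9723
Cpl = (mean - LSL) / (3*sigma) = (103.37 - 99.9) / (3*2.89) = 0.4002
Cpk = min(Cpu, Cpl) = 0.4002

0.4002


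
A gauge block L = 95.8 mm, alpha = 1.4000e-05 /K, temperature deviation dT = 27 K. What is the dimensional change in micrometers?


dL = L * alpha * dT
= 95.8 * 1.4000e-05 * 27
= 0.0362124 mm
dL_um = 0.0362124 * 1000 = 36.2124 um

36.2124


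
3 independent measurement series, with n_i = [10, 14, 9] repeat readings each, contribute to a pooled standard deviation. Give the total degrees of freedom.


nu = sum_i (n_i - 1)
nu = ((10 - 1) + (14 - 1) + (9 - 1))
nu = 9 + 13 + 8
nu = 30

30


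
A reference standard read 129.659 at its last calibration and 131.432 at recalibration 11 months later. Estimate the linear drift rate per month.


rate = (v2 - v1) / months
= (131.432 - 129.659) / 11
= 1.7730 / 11
= 0.1612

0.1612


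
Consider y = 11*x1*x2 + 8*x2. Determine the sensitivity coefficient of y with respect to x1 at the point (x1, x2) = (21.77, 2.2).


y = 11*x1*x2 + 8*x2
dy/dx1 = 11*x2
Evaluate at x2 = 2.2: c1 = 11 * 2.2
c1 = 24.2000

24.2000


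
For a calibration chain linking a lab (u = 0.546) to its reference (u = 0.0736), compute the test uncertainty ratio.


TUR = u_lab / u_ref
= 0.546 / 0.0736
= 7.4185

7.4185


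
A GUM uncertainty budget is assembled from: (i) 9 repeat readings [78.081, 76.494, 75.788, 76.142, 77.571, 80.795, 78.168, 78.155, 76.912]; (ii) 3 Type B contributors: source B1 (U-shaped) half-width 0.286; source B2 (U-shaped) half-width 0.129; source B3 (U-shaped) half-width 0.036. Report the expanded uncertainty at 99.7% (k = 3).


mean = (78.081 + 76.494 + 75.788 + 76.142 + 77.571 + 80.795 + 78.168 + 78.155 + 76.912) / 9 = 77.56733333
s = sqrt(sum((x - mean)^2)/(n-1)) = 1.5069406
u_A = s / sqrt(n) = 1.5069406 / sqrt(9) = 0.50231353
u_B1 = 0.286 / sqrt(2) = 0.20223254
u_B2 = 0.129 / sqrt(2) = 0.091216775
u_B3 = 0.036 / sqrt(2) = 0.025455844
uc = sqrt(0.50231353^2 + 0.20223254^2 + 0.091216775^2 + 0.025455844^2) = 0.54971391
U = k * uc = 3 * 0.54971391
U = 1.6491

1.6491


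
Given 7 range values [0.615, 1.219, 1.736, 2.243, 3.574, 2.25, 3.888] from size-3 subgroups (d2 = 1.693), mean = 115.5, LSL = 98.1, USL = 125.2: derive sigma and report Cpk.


R_bar = (0.615 + 1.219 + 1.736 + 2.243 + 3.574 + 2.25 + 3.888) / 7 = 2.2178571
sigma = R_bar / d2 = 2.2178571 / 1.693 = 1.310016
Cp = (USL - LSL)/(6*sigma) = (125.2 - 98.1)/(6*1.310016) = 3.4478
Cpu = (125.2 - 115.5)/(3*1.310016) = 2.4682
Cpl = (115.5 - 98.1)/(3*1.310016) = 4.4274
Cpk = min(Cpu, Cpl) = 2.4682

2.4682


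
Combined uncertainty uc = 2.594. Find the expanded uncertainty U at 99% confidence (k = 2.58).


U = k * uc
U = 2.58 * 2.594
U = 6.6925

6.6925


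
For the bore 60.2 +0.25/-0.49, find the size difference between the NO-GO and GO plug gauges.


GO = nominal - lower_tol (smallest hole = maximum material condition)
GO = 60.2 - 0.49 = 59.71
NO-GO = nominal + upper_tol (largest hole = least material condition)
NO-GO = 60.2 + 0.25 = 60.45
spread = NO-GO - GO = 60.45 - 59.71 = 0.7400

0.7400


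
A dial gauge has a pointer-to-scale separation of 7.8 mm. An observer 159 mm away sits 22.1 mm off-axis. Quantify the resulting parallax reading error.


error = h * offset / d
= 7.8 * 22.1 / 159
= 1.0842

1.0842


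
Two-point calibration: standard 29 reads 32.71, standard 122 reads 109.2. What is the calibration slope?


slope = (y2 - y1) / (x2 - x1)
= (109.2 - 32.71) / (122 - 29)
= 76.4900 / 93
= 0.8225

0.8225


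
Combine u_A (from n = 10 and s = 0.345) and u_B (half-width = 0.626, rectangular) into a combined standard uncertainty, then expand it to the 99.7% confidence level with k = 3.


u_A = s / sqrt(n) = 0.345 / sqrt(10) = 0.10909858
u_B = half_width / sqrt(3) = 0.626 / sqrt(3) = 0.36142127
uc = sqrt(u_A^2 + u_B^2) = sqrt(0.10909858^2 + 0.36142127^2) = 0.37752859
U = k * uc = 3 * 0.37752859
U = 1.1326

1.1326


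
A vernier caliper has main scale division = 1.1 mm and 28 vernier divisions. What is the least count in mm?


LC = MSD / n_div
= 1.1 / 28
= 0.0393

0.0393


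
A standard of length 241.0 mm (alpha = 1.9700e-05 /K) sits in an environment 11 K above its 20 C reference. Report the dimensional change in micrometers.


dL = L * alpha * dT
= 241.0 * 1.9700e-05 * 11
= 0.0522247 mm
dL_um = 0.0522247 * 1000 = 52.2247 um

52.2247


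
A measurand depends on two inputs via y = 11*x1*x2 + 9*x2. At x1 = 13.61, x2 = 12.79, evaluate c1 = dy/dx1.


y = 11*x1*x2 + 9*x2
dy/dx1 = 11*x2
Evaluate at x2 = 12.79: c1 = 11 * 12.79
c1 = 140.6900

140.6900


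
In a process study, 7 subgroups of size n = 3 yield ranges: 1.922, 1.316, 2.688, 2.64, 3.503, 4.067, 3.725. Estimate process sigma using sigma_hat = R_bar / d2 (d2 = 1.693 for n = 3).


R_bar = (1.922 + 1.316 + 2.688 + 2.64 + 3.503 + 4.067 + 3.725) / 7
R_bar = 19.861 / 7 = 2.8372857
sigma_hat = R_bar / d2 = 2.8372857 / 1.693 = 1.6759

1.6759


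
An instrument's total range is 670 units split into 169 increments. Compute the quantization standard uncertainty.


resolution = range / divisions
resolution = 670 / 169 = 3.964497
u_res = resolution / (2*sqrt(3))
u_res = 3.964497 / 3.4641016
u_res = 1.1445

1.1445


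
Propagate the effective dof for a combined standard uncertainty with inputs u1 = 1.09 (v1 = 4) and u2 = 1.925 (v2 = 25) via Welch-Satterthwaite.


uc = sqrt(u1^2 + u2^2) = sqrt(1.09^2 + 1.925^2) = 2.2121765
v_eff = uc^4 / (u1^4/v1 + u2^4/v2)
= 2.2121765^4 / (1.09^4/4 + 1.925^4/25)
= 23.948543 / 0.90216167
v_eff = 26.5457

26.5457


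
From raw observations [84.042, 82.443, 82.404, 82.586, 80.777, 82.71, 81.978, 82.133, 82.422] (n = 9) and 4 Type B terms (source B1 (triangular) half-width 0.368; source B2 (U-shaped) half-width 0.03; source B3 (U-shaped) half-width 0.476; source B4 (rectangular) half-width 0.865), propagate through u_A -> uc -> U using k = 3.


mean = (84.042 + 82.443 + 82.404 + 82.586 + 80.777 + 82.71 + 81.978 + 82.133 + 82.422) / 9 = 82.38833333
s = sqrt(sum((x - mean)^2)/(n-1)) = 0.84494719
u_A = s / sqrt(n) = 0.84494719 / sqrt(9) = 0.28164906
u_B1 = 0.368 / sqrt(6) = 0.15023537
u_B2 = 0.03 / sqrt(2) = 0.021213203
u_B3 = 0.476 / sqrt(2) = 0.33658283
u_B4 = 0.865 / sqrt(3) = 0.49940798
uc = sqrt(0.28164906^2 + 0.15023537^2 + 0.021213203^2 + 0.33658283^2 + 0.49940798^2) = 0.68194075
U = k * uc = 3 * 0.68194075
U = 2.0458

2.0458


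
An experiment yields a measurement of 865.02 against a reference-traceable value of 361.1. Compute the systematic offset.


Systematic error = measured - true
= 865.02 - 361.1
= 503.9200

503.9200


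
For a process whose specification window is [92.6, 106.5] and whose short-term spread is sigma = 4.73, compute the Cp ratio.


Cp = (USL - LSL) / (6 * sigma)
= (106.5 - 92.6) / (6 * 4.73)
= 13.9000 / 28.3800
= 0.4898

0.4898


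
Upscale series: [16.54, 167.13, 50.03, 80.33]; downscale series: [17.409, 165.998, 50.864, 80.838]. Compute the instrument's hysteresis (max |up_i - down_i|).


|16.54 - 17.409| = 0.8690
|167.13 - 165.998| = 1.1320
|50.03 - 50.864| = 0.8340
|80.33 - 80.838| = 0.5080
hysteresis = max(diffs) = 1.1320

1.1320


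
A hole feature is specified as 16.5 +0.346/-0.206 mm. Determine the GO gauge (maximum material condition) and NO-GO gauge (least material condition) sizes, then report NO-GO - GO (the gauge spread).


GO = nominal - lower_tol (smallest hole = maximum material condition)
GO = 16.5 - 0.206 = 16.294
NO-GO = nominal + upper_tol (largest hole = least material condition)
NO-GO = 16.5 + 0.346 = 16.846
spread = NO-GO - GO = 16.846 - 16.294 = 0.5520

0.5520


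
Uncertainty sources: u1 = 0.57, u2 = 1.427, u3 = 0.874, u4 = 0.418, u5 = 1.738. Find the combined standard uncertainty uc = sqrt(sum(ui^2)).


uc = sqrt(0.57^2 + 1.427^2 + 0.874^2 + 0.418^2 + 1.738^2)
uc = sqrt(6.320473)
uc = 2.5141

2.5141


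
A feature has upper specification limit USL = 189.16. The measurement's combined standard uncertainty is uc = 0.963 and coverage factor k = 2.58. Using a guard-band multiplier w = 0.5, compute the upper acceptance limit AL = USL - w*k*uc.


U = k * uc = 2.58 * 0.963 = 2.48454
guard band g = w * U = 0.5 * 2.48454 = 1.24227
AL = USL - g = 189.16 - 1.24227
AL = 187.9177

187.9177


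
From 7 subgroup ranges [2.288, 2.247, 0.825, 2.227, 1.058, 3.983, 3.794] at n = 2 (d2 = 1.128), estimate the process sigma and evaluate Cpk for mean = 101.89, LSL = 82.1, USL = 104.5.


R_bar = (2.288 + 2.247 + 0.825 + 2.227 + 1.058 + 3.983 + 3.794) / 7 = 2.346
sigma = R_bar / d2 = 2.346 / 1.128 = 2.0797872
Cp = (USL - LSL)/(6*sigma) = (104.5 - 82.1)/(6*2.0797872) = 1.7951
Cpu = (104.5 - 101.89)/(3*2.0797872) = 0.4183
Cpl = (101.89 - 82.1)/(3*2.0797872) = 3.1718
Cpk = min(Cpu, Cpl) = 0.4183

0.4183


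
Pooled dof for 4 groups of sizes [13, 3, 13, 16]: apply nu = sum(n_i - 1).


nu = sum_i (n_i - 1)
nu = ((13 - 1) + (3 - 1) + (13 - 1) + (16 - 1))
nu = 12 + 2 + 12 + 15
nu = 41

41


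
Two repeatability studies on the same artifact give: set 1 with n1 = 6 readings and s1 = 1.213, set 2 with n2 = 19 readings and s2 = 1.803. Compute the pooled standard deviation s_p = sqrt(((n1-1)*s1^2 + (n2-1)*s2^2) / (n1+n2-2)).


s_p = sqrt(((n1-1)*s1^2 + (n2-1)*s2^2) / (n1+n2-2))
numerator = (6-1)*1.213^2 + (19-1)*1.803^2 = 7.356845 + 58.514562 = 65.871407
denominator = 6 + 19 - 2 = 23
s_p^2 = 65.871407 / 23 = 2.8639742
s_p = sqrt(2.8639742) = 1.6923

1.6923


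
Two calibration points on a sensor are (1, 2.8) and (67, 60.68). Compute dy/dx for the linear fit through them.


slope = (y2 - y1) / (x2 - x1)
= (60.68 - 2.8) / (67 - 1)
= 57.8800 / 66
= 0.8770

0.8770


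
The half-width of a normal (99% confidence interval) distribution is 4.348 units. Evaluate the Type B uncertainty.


u_B = half_width / 2.576
u_B = 4.348 / 2.576
u_B = 1.6879

1.6879


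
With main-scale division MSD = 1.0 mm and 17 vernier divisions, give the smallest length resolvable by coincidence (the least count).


LC = MSD / n_div
= 1.0 / 17
= 0.0588

0.0588


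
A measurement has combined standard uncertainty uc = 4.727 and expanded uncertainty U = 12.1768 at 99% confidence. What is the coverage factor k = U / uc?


k = U / uc
k = 12.1768 / 4.727
k = 2.576

2.576


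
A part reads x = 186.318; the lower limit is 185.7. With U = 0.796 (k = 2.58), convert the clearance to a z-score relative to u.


u = U / k = 0.796 / 2.58 = 0.30852713
margin = |LSL - x| = |185.7 - 186.318| = 0.618
z = margin / u = 0.618 / 0.30852713
z = 2.0031

2.0031


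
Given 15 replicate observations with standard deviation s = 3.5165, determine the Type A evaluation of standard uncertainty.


u_A = s / sqrt(n)
u_A = 3.5165 / sqrt(15)
u_A = 3.5165 / 3.8729833
u_A = 0.9080

0.9080


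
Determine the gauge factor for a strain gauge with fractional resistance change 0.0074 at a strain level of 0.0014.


GF = (dR/R) / epsilon
= 0.0074 / 0.0014
= 5.2857

5.2857


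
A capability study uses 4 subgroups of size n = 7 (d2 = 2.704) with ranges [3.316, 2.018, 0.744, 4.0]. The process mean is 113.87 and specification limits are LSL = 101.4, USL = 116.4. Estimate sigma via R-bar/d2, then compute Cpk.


R_bar = (3.316 + 2.018 + 0.744 + 4.0) / 4 = 2.5195
sigma = R_bar / d2 = 2.5195 / 2.704 = 0.93176775
Cp = (USL - LSL)/(6*sigma) = (116.4 - 101.4)/(6*0.93176775) = 2.6831
Cpu = (116.4 - 113.87)/(3*0.93176775) = 0.9051
Cpl = (113.87 - 101.4)/(3*0.93176775) = 4.4611
Cpk = min(Cpu, Cpl) = 0.9051

0.9051


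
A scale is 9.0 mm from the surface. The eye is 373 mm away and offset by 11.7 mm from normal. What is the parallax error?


error = h * offset / d
= 9.0 * 11.7 / 373
= 0.2823

0.2823


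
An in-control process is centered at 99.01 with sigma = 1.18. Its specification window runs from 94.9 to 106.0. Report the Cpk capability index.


Cpu = (USL - mean) / (3*sigma) = (106.0 - 99.01) / (3*1.18) = 1.9746
Cpl = (mean - LSL) / (3*sigma) = (99.01 - 94.9) / (3*1.18) = 1.1610
Cpk = min(Cpu, Cpl) = 1.1610

1.1610


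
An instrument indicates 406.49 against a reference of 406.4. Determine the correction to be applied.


Correction = standard - reading
= 406.4 - 406.49
= -0.0900

-0.0900


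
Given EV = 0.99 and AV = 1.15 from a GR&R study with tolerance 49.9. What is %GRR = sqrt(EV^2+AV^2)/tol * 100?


GRR = sqrt(EV^2 + AV^2) = sqrt(0.99^2 + 1.15^2) = 1.517432
%GRR = GRR / tol * 100 = 1.517432 / 49.9 * 100
%GRR = 3.0409

3.0409


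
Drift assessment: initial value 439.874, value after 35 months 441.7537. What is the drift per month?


rate = (v2 - v1) / months
= (441.7537 - 439.874) / 35
= 1.8797 / 35
= 0.0537

0.0537


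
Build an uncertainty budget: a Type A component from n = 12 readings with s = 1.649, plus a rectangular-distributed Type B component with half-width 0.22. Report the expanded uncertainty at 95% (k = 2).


u_A = s / sqrt(n) = 1.649 / sqrt(12) = 0.4760253
u_B = half_width / sqrt(3) = 0.22 / sqrt(3) = 0.12701706
uc = sqrt(u_A^2 + u_B^2) = sqrt(0.4760253^2 + 0.12701706^2) = 0.49267983
U = k * uc = 2 * 0.49267983
U = 0.9854

0.9854


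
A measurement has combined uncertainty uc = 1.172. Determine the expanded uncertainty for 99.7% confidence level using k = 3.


U = k * uc
U = 3 * 1.172
U = 3.5160

3.5160


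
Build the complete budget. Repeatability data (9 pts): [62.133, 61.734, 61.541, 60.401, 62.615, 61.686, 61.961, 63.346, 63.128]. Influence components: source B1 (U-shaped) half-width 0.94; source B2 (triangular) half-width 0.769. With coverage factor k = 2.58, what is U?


mean = (62.133 + 61.734 + 61.541 + 60.401 + 62.615 + 61.686 + 61.961 + 63.346 + 63.128) / 9 = 62.06055556
s = sqrt(sum((x - mean)^2)/(n-1)) = 0.89340404
u_A = s / sqrt(n) = 0.89340404 / sqrt(9) = 0.29780135
u_B1 = 0.94 / sqrt(2) = 0.66468037
u_B2 = 0.769 / sqrt(6) = 0.31394294
uc = sqrt(0.29780135^2 + 0.66468037^2 + 0.31394294^2) = 0.79312408
U = k * uc = 2.58 * 0.79312408
U = 2.0463

2.0463


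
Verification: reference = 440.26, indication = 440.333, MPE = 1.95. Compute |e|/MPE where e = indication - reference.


e = indication - reference = 440.333 - 440.26 = 0.0730
|e| = 0.0730
ratio = |e| / MPE = 0.0730 / 1.95
ratio = 0.0374

0.0374


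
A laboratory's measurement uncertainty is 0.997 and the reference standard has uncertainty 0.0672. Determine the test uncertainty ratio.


TUR = u_lab / u_ref
= 0.997 / 0.0672
= 14.8363

14.8363


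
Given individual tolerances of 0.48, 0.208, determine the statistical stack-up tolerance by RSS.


RSS = sqrt(0.48^2 + 0.208^2)
= sqrt(0.273664)
= 0.5231

0.5231


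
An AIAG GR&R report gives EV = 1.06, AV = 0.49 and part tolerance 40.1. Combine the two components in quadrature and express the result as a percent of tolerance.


GRR = sqrt(EV^2 + AV^2) = sqrt(1.06^2 + 0.49^2) = 1.1677757
%GRR = GRR / tol * 100 = 1.1677757 / 40.1 * 100
%GRR = 2.9122

2.9122


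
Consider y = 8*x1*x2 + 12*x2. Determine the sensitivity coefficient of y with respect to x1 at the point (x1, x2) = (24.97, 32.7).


y = 8*x1*x2 + 12*x2
dy/dx1 = 8*x2
Evaluate at x2 = 32.7: c1 = 8 * 32.7
c1 = 261.6000

261.6000


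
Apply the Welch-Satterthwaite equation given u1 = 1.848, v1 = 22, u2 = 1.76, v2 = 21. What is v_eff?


uc = sqrt(u1^2 + u2^2) = sqrt(1.848^2 + 1.76^2) = 2.552
v_eff = uc^4 / (u1^4/v1 + u2^4/v2)
= 2.552^4 / (1.848^4/22 + 1.76^4/21)
= 42.415313 / 0.98704417
v_eff = 42.9721

42.9721


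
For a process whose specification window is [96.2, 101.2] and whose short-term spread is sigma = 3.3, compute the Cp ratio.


Cp = (USL - LSL) / (6 * sigma)
= (101.2 - 96.2) / (6 * 3.3)
= 5.0000 / 19.8000
= 0.2525

0.2525


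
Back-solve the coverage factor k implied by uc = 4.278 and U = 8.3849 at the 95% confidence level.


k = U / uc
k = 8.3849 / 4.278
k = 1.96

1.96


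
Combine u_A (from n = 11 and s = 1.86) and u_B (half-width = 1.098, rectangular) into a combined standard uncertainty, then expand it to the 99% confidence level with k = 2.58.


u_A = s / sqrt(n) = 1.86 / sqrt(11) = 0.5608111
u_B = half_width / sqrt(3) = 1.098 / sqrt(3) = 0.6339306
uc = sqrt(u_A^2 + u_B^2) = sqrt(0.5608111^2 + 0.6339306^2) = 0.84639063
U = k * uc = 2.58 * 0.84639063
U = 2.1837

2.1837


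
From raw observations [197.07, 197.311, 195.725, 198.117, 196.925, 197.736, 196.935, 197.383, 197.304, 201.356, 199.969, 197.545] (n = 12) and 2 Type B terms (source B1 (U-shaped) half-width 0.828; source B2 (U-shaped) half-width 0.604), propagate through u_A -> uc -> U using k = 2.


mean = (197.07 + 197.311 + 195.725 + 198.117 + 196.925 + 197.736 + 196.935 + 197.383 + 197.304 + 201.356 + 199.969 + 197.545) / 12 = 197.7813333
s = sqrt(sum((x - mean)^2)/(n-1)) = 1.4932127
u_A = s / sqrt(n) = 1.4932127 / sqrt(12) = 0.43105338
u_B1 = 0.828 / sqrt(2) = 0.58548441
u_B2 = 0.604 / sqrt(2) = 0.4270925
uc = sqrt(0.43105338^2 + 0.58548441^2 + 0.4270925^2) = 0.84321232
U = k * uc = 2 * 0.84321232
U = 1.6864

1.6864


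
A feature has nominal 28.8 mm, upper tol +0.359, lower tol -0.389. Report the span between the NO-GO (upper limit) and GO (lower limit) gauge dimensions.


GO = nominal - lower_tol (smallest hole = maximum material condition)
GO = 28.8 - 0.389 = 28.411
NO-GO = nominal + upper_tol (largest hole = least material condition)
NO-GO = 28.8 + 0.359 = 29.159
spread = NO-GO - GO = 29.159 - 28.411 = 0.7480

0.7480


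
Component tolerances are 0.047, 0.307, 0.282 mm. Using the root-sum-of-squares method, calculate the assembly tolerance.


RSS = sqrt(0.047^2 + 0.307^2 + 0.282^2)
= sqrt(0.175982)
= 0.4195

0.4195


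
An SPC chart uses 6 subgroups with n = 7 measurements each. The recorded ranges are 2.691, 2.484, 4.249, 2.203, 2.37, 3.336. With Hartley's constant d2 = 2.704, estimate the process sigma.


R_bar = (2.691 + 2.484 + 4.249 + 2.203 + 2.37 + 3.336) / 6
R_bar = 17.333 / 6 = 2.8888333
sigma_hat = R_bar / d2 = 2.8888333 / 2.704 = 1.0684

1.0684


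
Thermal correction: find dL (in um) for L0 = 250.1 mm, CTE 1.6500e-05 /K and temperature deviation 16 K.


dL = L * alpha * dT
= 250.1 * 1.6500e-05 * 16
= 0.0660264 mm
dL_um = 0.0660264 * 1000 = 66.0264 um

66.0264


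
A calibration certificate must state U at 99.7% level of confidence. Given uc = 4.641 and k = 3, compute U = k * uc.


U = k * uc
U = 3 * 4.641
U = 13.9230

13.9230


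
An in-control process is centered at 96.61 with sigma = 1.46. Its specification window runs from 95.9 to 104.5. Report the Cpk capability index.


Cpu = (USL - mean) / (3*sigma) = (104.5 - 96.61) / (3*1.46) = 1.8014
Cpl = (mean - LSL) / (3*sigma) = (96.61 - 95.9) / (3*1.46) = 0.1621
Cpk = min(Cpu, Cpl) = 0.1621

0.1621


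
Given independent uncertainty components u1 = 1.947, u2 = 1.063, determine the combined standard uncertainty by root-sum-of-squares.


uc = sqrt(1.947^2 + 1.063^2)
uc = sqrt(4.920778)
uc = 2.2183

2.2183


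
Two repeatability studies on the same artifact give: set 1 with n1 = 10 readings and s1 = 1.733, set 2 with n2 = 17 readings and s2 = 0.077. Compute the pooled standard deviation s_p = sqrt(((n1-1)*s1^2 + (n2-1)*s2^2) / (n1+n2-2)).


s_p = sqrt(((n1-1)*s1^2 + (n2-1)*s2^2) / (n1+n2-2))
numerator = (10-1)*1.733^2 + (17-1)*0.077^2 = 27.029601 + 0.094864 = 27.124465
denominator = 10 + 17 - 2 = 25
s_p^2 = 27.124465 / 25 = 1.0849786
s_p = sqrt(1.0849786) = 1.0416

1.0416


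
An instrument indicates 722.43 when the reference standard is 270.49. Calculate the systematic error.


Systematic error = measured - true
= 722.43 - 270.49
= 451.9400

451.9400


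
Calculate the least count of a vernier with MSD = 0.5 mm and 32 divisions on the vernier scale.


LC = MSD / n_div
= 0.5 / 32
= 0.0156

0.0156


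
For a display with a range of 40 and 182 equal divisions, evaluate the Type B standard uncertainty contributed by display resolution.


resolution = range / divisions
resolution = 40 / 182 = 0.21978022
u_res = resolution / (2*sqrt(3))
u_res = 0.21978022 / 3.4641016
u_res = 0.0634

0.0634


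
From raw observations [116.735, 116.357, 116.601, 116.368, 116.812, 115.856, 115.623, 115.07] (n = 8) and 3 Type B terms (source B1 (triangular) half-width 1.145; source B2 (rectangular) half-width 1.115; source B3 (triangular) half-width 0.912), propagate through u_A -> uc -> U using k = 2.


mean = (116.735 + 116.357 + 116.601 + 116.368 + 116.812 + 115.856 + 115.623 + 115.07) / 8 = 116.17775
s = sqrt(sum((x - mean)^2)/(n-1)) = 0.60929086
u_A = s / sqrt(n) = 0.60929086 / sqrt(8) = 0.21541685
u_B1 = 1.145 / sqrt(6) = 0.46744429
u_B2 = 1.115 / sqrt(3) = 0.64374555
u_B3 = 0.912 / sqrt(6) = 0.37232244
uc = sqrt(0.21541685^2 + 0.46744429^2 + 0.64374555^2 + 0.37232244^2) = 0.90440086
U = k * uc = 2 * 0.90440086
U = 1.8088

1.8088


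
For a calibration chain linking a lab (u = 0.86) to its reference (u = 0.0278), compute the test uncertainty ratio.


TUR = u_lab / u_ref
= 0.86 / 0.0278
= 30.9353

30.9353


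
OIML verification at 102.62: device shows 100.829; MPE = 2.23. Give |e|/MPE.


e = indication - reference = 100.829 - 102.62 = -1.7910
|e| = 1.7910
ratio = |e| / MPE = 1.7910 / 2.23
ratio = 0.8031

0.8031


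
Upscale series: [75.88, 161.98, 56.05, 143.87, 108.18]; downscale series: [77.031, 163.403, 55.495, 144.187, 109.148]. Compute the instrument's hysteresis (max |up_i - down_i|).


|75.88 - 77.031| = 1.1510
|161.98 - 163.403| = 1.4230
|56.05 - 55.495| = 0.5550
|143.87 - 144.187| = 0.3170
|108.18 - 109.148| = 0.9680
hysteresis = max(diffs) = 1.4230

1.4230


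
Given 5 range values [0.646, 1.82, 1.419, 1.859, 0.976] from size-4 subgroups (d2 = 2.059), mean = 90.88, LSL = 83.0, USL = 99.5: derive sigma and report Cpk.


R_bar = (0.646 + 1.82 + 1.419 + 1.859 + 0.976) / 5 = 1.344
sigma = R_bar / d2 = 1.344 / 2.059 = 0.65274405
Cp = (USL - LSL)/(6*sigma) = (99.5 - 83.0)/(6*0.65274405) = 4.2130
Cpu = (99.5 - 90.88)/(3*0.65274405) = 4.4019
Cpl = (90.88 - 83.0)/(3*0.65274405) = 4.0240
Cpk = min(Cpu, Cpl) = 4.0240

4.0240


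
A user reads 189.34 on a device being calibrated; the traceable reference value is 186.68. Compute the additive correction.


Correction = standard - reading
= 186.68 - 189.34
= -2.6600

-2.6600
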